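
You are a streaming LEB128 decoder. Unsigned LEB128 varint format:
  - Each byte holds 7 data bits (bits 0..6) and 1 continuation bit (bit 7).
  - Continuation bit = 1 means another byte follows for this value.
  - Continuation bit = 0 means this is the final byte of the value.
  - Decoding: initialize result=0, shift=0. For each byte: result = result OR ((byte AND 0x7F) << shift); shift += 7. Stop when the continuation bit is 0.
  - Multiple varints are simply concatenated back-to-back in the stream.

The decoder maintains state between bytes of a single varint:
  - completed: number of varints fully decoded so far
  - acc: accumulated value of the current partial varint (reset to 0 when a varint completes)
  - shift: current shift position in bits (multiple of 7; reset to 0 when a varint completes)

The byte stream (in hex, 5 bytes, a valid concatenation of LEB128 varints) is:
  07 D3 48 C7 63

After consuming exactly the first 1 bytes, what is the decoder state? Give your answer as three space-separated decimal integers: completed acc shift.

byte[0]=0x07 cont=0 payload=0x07: varint #1 complete (value=7); reset -> completed=1 acc=0 shift=0

Answer: 1 0 0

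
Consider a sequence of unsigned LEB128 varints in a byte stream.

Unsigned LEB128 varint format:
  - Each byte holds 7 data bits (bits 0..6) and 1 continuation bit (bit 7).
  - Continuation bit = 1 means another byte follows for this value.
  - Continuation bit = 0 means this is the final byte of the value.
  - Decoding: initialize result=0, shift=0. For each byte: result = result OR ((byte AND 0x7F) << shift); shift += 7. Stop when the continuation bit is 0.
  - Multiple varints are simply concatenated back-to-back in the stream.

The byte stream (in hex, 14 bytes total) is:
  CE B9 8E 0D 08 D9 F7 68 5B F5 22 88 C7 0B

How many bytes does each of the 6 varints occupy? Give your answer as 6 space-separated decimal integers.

Answer: 4 1 3 1 2 3

Derivation:
  byte[0]=0xCE cont=1 payload=0x4E=78: acc |= 78<<0 -> acc=78 shift=7
  byte[1]=0xB9 cont=1 payload=0x39=57: acc |= 57<<7 -> acc=7374 shift=14
  byte[2]=0x8E cont=1 payload=0x0E=14: acc |= 14<<14 -> acc=236750 shift=21
  byte[3]=0x0D cont=0 payload=0x0D=13: acc |= 13<<21 -> acc=27499726 shift=28 [end]
Varint 1: bytes[0:4] = CE B9 8E 0D -> value 27499726 (4 byte(s))
  byte[4]=0x08 cont=0 payload=0x08=8: acc |= 8<<0 -> acc=8 shift=7 [end]
Varint 2: bytes[4:5] = 08 -> value 8 (1 byte(s))
  byte[5]=0xD9 cont=1 payload=0x59=89: acc |= 89<<0 -> acc=89 shift=7
  byte[6]=0xF7 cont=1 payload=0x77=119: acc |= 119<<7 -> acc=15321 shift=14
  byte[7]=0x68 cont=0 payload=0x68=104: acc |= 104<<14 -> acc=1719257 shift=21 [end]
Varint 3: bytes[5:8] = D9 F7 68 -> value 1719257 (3 byte(s))
  byte[8]=0x5B cont=0 payload=0x5B=91: acc |= 91<<0 -> acc=91 shift=7 [end]
Varint 4: bytes[8:9] = 5B -> value 91 (1 byte(s))
  byte[9]=0xF5 cont=1 payload=0x75=117: acc |= 117<<0 -> acc=117 shift=7
  byte[10]=0x22 cont=0 payload=0x22=34: acc |= 34<<7 -> acc=4469 shift=14 [end]
Varint 5: bytes[9:11] = F5 22 -> value 4469 (2 byte(s))
  byte[11]=0x88 cont=1 payload=0x08=8: acc |= 8<<0 -> acc=8 shift=7
  byte[12]=0xC7 cont=1 payload=0x47=71: acc |= 71<<7 -> acc=9096 shift=14
  byte[13]=0x0B cont=0 payload=0x0B=11: acc |= 11<<14 -> acc=189320 shift=21 [end]
Varint 6: bytes[11:14] = 88 C7 0B -> value 189320 (3 byte(s))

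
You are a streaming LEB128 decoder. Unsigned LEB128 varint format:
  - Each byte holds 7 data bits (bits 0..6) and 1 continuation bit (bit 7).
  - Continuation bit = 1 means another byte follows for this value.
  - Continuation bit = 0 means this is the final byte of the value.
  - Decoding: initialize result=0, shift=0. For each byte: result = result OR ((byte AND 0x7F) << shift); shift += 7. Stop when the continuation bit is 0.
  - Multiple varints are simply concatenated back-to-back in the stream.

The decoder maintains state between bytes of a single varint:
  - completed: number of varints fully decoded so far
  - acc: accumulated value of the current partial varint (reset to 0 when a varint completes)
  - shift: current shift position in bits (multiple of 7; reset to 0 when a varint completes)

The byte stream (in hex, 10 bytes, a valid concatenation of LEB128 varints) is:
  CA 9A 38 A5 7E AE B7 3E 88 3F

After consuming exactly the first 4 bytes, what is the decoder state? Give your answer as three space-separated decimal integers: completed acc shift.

byte[0]=0xCA cont=1 payload=0x4A: acc |= 74<<0 -> completed=0 acc=74 shift=7
byte[1]=0x9A cont=1 payload=0x1A: acc |= 26<<7 -> completed=0 acc=3402 shift=14
byte[2]=0x38 cont=0 payload=0x38: varint #1 complete (value=920906); reset -> completed=1 acc=0 shift=0
byte[3]=0xA5 cont=1 payload=0x25: acc |= 37<<0 -> completed=1 acc=37 shift=7

Answer: 1 37 7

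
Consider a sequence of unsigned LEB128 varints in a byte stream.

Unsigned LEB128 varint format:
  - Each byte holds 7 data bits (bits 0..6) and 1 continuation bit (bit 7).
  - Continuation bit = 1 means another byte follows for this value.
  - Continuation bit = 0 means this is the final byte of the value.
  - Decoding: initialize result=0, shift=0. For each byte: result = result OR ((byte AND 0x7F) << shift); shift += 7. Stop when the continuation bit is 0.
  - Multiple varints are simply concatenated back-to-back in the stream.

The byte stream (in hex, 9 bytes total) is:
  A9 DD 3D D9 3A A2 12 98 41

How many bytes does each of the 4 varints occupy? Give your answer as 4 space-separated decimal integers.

Answer: 3 2 2 2

Derivation:
  byte[0]=0xA9 cont=1 payload=0x29=41: acc |= 41<<0 -> acc=41 shift=7
  byte[1]=0xDD cont=1 payload=0x5D=93: acc |= 93<<7 -> acc=11945 shift=14
  byte[2]=0x3D cont=0 payload=0x3D=61: acc |= 61<<14 -> acc=1011369 shift=21 [end]
Varint 1: bytes[0:3] = A9 DD 3D -> value 1011369 (3 byte(s))
  byte[3]=0xD9 cont=1 payload=0x59=89: acc |= 89<<0 -> acc=89 shift=7
  byte[4]=0x3A cont=0 payload=0x3A=58: acc |= 58<<7 -> acc=7513 shift=14 [end]
Varint 2: bytes[3:5] = D9 3A -> value 7513 (2 byte(s))
  byte[5]=0xA2 cont=1 payload=0x22=34: acc |= 34<<0 -> acc=34 shift=7
  byte[6]=0x12 cont=0 payload=0x12=18: acc |= 18<<7 -> acc=2338 shift=14 [end]
Varint 3: bytes[5:7] = A2 12 -> value 2338 (2 byte(s))
  byte[7]=0x98 cont=1 payload=0x18=24: acc |= 24<<0 -> acc=24 shift=7
  byte[8]=0x41 cont=0 payload=0x41=65: acc |= 65<<7 -> acc=8344 shift=14 [end]
Varint 4: bytes[7:9] = 98 41 -> value 8344 (2 byte(s))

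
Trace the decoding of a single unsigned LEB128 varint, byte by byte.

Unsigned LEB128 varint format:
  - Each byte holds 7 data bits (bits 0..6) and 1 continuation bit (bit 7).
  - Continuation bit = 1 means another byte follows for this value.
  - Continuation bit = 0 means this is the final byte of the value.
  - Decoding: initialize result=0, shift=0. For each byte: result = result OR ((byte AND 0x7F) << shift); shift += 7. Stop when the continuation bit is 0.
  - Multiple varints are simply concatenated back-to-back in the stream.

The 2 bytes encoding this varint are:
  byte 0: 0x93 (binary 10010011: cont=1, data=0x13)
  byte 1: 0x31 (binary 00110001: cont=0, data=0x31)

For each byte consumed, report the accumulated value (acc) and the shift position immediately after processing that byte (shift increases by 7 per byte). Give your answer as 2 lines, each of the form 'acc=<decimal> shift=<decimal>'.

byte 0=0x93: payload=0x13=19, contrib = 19<<0 = 19; acc -> 19, shift -> 7
byte 1=0x31: payload=0x31=49, contrib = 49<<7 = 6272; acc -> 6291, shift -> 14

Answer: acc=19 shift=7
acc=6291 shift=14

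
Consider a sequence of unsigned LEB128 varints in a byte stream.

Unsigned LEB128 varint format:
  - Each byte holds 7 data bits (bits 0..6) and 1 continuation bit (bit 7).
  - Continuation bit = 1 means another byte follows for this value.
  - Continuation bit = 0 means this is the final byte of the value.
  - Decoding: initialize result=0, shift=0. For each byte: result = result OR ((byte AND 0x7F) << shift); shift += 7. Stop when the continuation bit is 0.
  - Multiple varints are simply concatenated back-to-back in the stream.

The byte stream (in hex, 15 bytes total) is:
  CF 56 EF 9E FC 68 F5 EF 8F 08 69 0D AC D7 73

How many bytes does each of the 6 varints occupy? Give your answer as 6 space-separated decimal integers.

  byte[0]=0xCF cont=1 payload=0x4F=79: acc |= 79<<0 -> acc=79 shift=7
  byte[1]=0x56 cont=0 payload=0x56=86: acc |= 86<<7 -> acc=11087 shift=14 [end]
Varint 1: bytes[0:2] = CF 56 -> value 11087 (2 byte(s))
  byte[2]=0xEF cont=1 payload=0x6F=111: acc |= 111<<0 -> acc=111 shift=7
  byte[3]=0x9E cont=1 payload=0x1E=30: acc |= 30<<7 -> acc=3951 shift=14
  byte[4]=0xFC cont=1 payload=0x7C=124: acc |= 124<<14 -> acc=2035567 shift=21
  byte[5]=0x68 cont=0 payload=0x68=104: acc |= 104<<21 -> acc=220139375 shift=28 [end]
Varint 2: bytes[2:6] = EF 9E FC 68 -> value 220139375 (4 byte(s))
  byte[6]=0xF5 cont=1 payload=0x75=117: acc |= 117<<0 -> acc=117 shift=7
  byte[7]=0xEF cont=1 payload=0x6F=111: acc |= 111<<7 -> acc=14325 shift=14
  byte[8]=0x8F cont=1 payload=0x0F=15: acc |= 15<<14 -> acc=260085 shift=21
  byte[9]=0x08 cont=0 payload=0x08=8: acc |= 8<<21 -> acc=17037301 shift=28 [end]
Varint 3: bytes[6:10] = F5 EF 8F 08 -> value 17037301 (4 byte(s))
  byte[10]=0x69 cont=0 payload=0x69=105: acc |= 105<<0 -> acc=105 shift=7 [end]
Varint 4: bytes[10:11] = 69 -> value 105 (1 byte(s))
  byte[11]=0x0D cont=0 payload=0x0D=13: acc |= 13<<0 -> acc=13 shift=7 [end]
Varint 5: bytes[11:12] = 0D -> value 13 (1 byte(s))
  byte[12]=0xAC cont=1 payload=0x2C=44: acc |= 44<<0 -> acc=44 shift=7
  byte[13]=0xD7 cont=1 payload=0x57=87: acc |= 87<<7 -> acc=11180 shift=14
  byte[14]=0x73 cont=0 payload=0x73=115: acc |= 115<<14 -> acc=1895340 shift=21 [end]
Varint 6: bytes[12:15] = AC D7 73 -> value 1895340 (3 byte(s))

Answer: 2 4 4 1 1 3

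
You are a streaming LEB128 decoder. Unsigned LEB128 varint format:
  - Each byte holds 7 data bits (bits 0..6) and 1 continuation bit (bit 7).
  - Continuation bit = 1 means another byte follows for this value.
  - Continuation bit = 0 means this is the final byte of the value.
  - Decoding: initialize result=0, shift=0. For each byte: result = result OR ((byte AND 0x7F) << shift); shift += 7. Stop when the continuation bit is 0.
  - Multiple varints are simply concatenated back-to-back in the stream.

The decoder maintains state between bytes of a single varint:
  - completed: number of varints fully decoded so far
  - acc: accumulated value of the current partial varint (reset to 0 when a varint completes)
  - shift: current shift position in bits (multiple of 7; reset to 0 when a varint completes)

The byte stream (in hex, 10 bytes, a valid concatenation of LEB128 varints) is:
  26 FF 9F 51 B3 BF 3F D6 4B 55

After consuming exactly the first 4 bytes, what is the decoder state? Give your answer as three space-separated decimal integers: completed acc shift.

byte[0]=0x26 cont=0 payload=0x26: varint #1 complete (value=38); reset -> completed=1 acc=0 shift=0
byte[1]=0xFF cont=1 payload=0x7F: acc |= 127<<0 -> completed=1 acc=127 shift=7
byte[2]=0x9F cont=1 payload=0x1F: acc |= 31<<7 -> completed=1 acc=4095 shift=14
byte[3]=0x51 cont=0 payload=0x51: varint #2 complete (value=1331199); reset -> completed=2 acc=0 shift=0

Answer: 2 0 0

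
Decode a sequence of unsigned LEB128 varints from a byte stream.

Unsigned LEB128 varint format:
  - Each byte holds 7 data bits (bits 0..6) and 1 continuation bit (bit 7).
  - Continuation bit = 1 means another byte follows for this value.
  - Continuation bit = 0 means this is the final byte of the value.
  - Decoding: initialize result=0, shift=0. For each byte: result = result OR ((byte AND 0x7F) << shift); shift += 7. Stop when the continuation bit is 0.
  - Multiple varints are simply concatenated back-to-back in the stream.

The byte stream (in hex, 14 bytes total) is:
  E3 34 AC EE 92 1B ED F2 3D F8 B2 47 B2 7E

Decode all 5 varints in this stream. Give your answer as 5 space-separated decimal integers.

Answer: 6755 56932140 1014125 1169784 16178

Derivation:
  byte[0]=0xE3 cont=1 payload=0x63=99: acc |= 99<<0 -> acc=99 shift=7
  byte[1]=0x34 cont=0 payload=0x34=52: acc |= 52<<7 -> acc=6755 shift=14 [end]
Varint 1: bytes[0:2] = E3 34 -> value 6755 (2 byte(s))
  byte[2]=0xAC cont=1 payload=0x2C=44: acc |= 44<<0 -> acc=44 shift=7
  byte[3]=0xEE cont=1 payload=0x6E=110: acc |= 110<<7 -> acc=14124 shift=14
  byte[4]=0x92 cont=1 payload=0x12=18: acc |= 18<<14 -> acc=309036 shift=21
  byte[5]=0x1B cont=0 payload=0x1B=27: acc |= 27<<21 -> acc=56932140 shift=28 [end]
Varint 2: bytes[2:6] = AC EE 92 1B -> value 56932140 (4 byte(s))
  byte[6]=0xED cont=1 payload=0x6D=109: acc |= 109<<0 -> acc=109 shift=7
  byte[7]=0xF2 cont=1 payload=0x72=114: acc |= 114<<7 -> acc=14701 shift=14
  byte[8]=0x3D cont=0 payload=0x3D=61: acc |= 61<<14 -> acc=1014125 shift=21 [end]
Varint 3: bytes[6:9] = ED F2 3D -> value 1014125 (3 byte(s))
  byte[9]=0xF8 cont=1 payload=0x78=120: acc |= 120<<0 -> acc=120 shift=7
  byte[10]=0xB2 cont=1 payload=0x32=50: acc |= 50<<7 -> acc=6520 shift=14
  byte[11]=0x47 cont=0 payload=0x47=71: acc |= 71<<14 -> acc=1169784 shift=21 [end]
Varint 4: bytes[9:12] = F8 B2 47 -> value 1169784 (3 byte(s))
  byte[12]=0xB2 cont=1 payload=0x32=50: acc |= 50<<0 -> acc=50 shift=7
  byte[13]=0x7E cont=0 payload=0x7E=126: acc |= 126<<7 -> acc=16178 shift=14 [end]
Varint 5: bytes[12:14] = B2 7E -> value 16178 (2 byte(s))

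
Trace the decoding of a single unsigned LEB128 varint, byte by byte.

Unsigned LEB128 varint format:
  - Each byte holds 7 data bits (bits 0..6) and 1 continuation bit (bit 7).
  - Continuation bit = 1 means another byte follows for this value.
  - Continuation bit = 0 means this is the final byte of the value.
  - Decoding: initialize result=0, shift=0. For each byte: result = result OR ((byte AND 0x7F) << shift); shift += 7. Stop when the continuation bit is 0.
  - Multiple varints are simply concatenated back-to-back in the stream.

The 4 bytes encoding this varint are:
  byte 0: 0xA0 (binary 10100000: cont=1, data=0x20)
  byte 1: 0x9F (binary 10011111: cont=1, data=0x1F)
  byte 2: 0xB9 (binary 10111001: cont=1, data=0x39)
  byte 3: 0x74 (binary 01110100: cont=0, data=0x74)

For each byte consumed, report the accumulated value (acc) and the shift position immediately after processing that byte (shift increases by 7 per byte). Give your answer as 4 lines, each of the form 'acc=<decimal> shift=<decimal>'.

Answer: acc=32 shift=7
acc=4000 shift=14
acc=937888 shift=21
acc=244207520 shift=28

Derivation:
byte 0=0xA0: payload=0x20=32, contrib = 32<<0 = 32; acc -> 32, shift -> 7
byte 1=0x9F: payload=0x1F=31, contrib = 31<<7 = 3968; acc -> 4000, shift -> 14
byte 2=0xB9: payload=0x39=57, contrib = 57<<14 = 933888; acc -> 937888, shift -> 21
byte 3=0x74: payload=0x74=116, contrib = 116<<21 = 243269632; acc -> 244207520, shift -> 28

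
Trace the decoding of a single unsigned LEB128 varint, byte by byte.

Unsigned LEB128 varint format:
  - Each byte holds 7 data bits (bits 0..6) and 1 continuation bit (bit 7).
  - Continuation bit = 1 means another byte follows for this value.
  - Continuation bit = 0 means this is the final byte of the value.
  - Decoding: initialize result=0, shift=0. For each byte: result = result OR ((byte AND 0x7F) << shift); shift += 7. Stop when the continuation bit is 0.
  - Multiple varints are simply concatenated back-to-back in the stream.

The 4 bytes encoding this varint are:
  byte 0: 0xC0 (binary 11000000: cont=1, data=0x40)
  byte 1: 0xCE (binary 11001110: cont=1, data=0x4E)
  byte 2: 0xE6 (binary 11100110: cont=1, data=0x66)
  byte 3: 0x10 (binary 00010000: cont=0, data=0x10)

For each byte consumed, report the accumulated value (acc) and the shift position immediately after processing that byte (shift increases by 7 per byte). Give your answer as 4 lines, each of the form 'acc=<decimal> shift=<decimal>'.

byte 0=0xC0: payload=0x40=64, contrib = 64<<0 = 64; acc -> 64, shift -> 7
byte 1=0xCE: payload=0x4E=78, contrib = 78<<7 = 9984; acc -> 10048, shift -> 14
byte 2=0xE6: payload=0x66=102, contrib = 102<<14 = 1671168; acc -> 1681216, shift -> 21
byte 3=0x10: payload=0x10=16, contrib = 16<<21 = 33554432; acc -> 35235648, shift -> 28

Answer: acc=64 shift=7
acc=10048 shift=14
acc=1681216 shift=21
acc=35235648 shift=28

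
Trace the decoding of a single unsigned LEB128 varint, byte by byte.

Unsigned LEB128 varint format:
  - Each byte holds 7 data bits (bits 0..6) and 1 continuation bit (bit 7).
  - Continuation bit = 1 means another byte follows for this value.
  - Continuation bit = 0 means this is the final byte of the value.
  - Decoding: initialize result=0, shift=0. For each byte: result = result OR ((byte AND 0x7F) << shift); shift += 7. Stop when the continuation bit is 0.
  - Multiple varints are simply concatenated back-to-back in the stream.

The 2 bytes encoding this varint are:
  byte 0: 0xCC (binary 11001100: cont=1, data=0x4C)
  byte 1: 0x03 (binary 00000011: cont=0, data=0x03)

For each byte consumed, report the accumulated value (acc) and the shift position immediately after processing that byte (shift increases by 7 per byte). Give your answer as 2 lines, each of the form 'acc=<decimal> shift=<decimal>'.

byte 0=0xCC: payload=0x4C=76, contrib = 76<<0 = 76; acc -> 76, shift -> 7
byte 1=0x03: payload=0x03=3, contrib = 3<<7 = 384; acc -> 460, shift -> 14

Answer: acc=76 shift=7
acc=460 shift=14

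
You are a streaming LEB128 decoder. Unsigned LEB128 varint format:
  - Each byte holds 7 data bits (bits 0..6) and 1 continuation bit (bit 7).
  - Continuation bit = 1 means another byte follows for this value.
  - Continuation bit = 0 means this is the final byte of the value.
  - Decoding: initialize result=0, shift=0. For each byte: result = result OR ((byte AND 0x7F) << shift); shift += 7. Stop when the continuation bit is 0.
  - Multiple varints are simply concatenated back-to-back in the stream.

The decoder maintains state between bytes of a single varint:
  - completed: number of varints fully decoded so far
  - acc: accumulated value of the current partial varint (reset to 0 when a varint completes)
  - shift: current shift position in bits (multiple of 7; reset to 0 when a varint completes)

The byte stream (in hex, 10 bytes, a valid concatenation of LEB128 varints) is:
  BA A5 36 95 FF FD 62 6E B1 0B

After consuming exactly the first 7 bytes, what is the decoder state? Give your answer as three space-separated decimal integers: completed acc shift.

byte[0]=0xBA cont=1 payload=0x3A: acc |= 58<<0 -> completed=0 acc=58 shift=7
byte[1]=0xA5 cont=1 payload=0x25: acc |= 37<<7 -> completed=0 acc=4794 shift=14
byte[2]=0x36 cont=0 payload=0x36: varint #1 complete (value=889530); reset -> completed=1 acc=0 shift=0
byte[3]=0x95 cont=1 payload=0x15: acc |= 21<<0 -> completed=1 acc=21 shift=7
byte[4]=0xFF cont=1 payload=0x7F: acc |= 127<<7 -> completed=1 acc=16277 shift=14
byte[5]=0xFD cont=1 payload=0x7D: acc |= 125<<14 -> completed=1 acc=2064277 shift=21
byte[6]=0x62 cont=0 payload=0x62: varint #2 complete (value=207585173); reset -> completed=2 acc=0 shift=0

Answer: 2 0 0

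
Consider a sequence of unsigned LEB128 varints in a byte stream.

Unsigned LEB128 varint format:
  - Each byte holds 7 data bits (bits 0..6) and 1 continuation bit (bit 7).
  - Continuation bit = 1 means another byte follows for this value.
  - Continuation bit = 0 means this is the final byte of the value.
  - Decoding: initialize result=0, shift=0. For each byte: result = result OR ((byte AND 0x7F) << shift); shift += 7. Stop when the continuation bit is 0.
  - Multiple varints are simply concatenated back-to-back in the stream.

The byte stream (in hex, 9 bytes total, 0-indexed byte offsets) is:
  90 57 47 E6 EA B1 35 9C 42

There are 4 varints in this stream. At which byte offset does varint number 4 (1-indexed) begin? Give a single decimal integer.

  byte[0]=0x90 cont=1 payload=0x10=16: acc |= 16<<0 -> acc=16 shift=7
  byte[1]=0x57 cont=0 payload=0x57=87: acc |= 87<<7 -> acc=11152 shift=14 [end]
Varint 1: bytes[0:2] = 90 57 -> value 11152 (2 byte(s))
  byte[2]=0x47 cont=0 payload=0x47=71: acc |= 71<<0 -> acc=71 shift=7 [end]
Varint 2: bytes[2:3] = 47 -> value 71 (1 byte(s))
  byte[3]=0xE6 cont=1 payload=0x66=102: acc |= 102<<0 -> acc=102 shift=7
  byte[4]=0xEA cont=1 payload=0x6A=106: acc |= 106<<7 -> acc=13670 shift=14
  byte[5]=0xB1 cont=1 payload=0x31=49: acc |= 49<<14 -> acc=816486 shift=21
  byte[6]=0x35 cont=0 payload=0x35=53: acc |= 53<<21 -> acc=111965542 shift=28 [end]
Varint 3: bytes[3:7] = E6 EA B1 35 -> value 111965542 (4 byte(s))
  byte[7]=0x9C cont=1 payload=0x1C=28: acc |= 28<<0 -> acc=28 shift=7
  byte[8]=0x42 cont=0 payload=0x42=66: acc |= 66<<7 -> acc=8476 shift=14 [end]
Varint 4: bytes[7:9] = 9C 42 -> value 8476 (2 byte(s))

Answer: 7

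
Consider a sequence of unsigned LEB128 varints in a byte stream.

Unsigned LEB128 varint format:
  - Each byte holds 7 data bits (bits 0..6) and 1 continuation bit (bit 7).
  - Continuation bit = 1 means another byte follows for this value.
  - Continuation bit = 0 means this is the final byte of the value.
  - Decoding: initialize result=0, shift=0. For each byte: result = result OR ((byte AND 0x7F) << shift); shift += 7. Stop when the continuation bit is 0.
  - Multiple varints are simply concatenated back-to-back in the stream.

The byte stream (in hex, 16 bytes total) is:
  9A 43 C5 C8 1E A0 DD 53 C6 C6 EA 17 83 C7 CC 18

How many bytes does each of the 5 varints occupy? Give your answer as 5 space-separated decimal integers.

  byte[0]=0x9A cont=1 payload=0x1A=26: acc |= 26<<0 -> acc=26 shift=7
  byte[1]=0x43 cont=0 payload=0x43=67: acc |= 67<<7 -> acc=8602 shift=14 [end]
Varint 1: bytes[0:2] = 9A 43 -> value 8602 (2 byte(s))
  byte[2]=0xC5 cont=1 payload=0x45=69: acc |= 69<<0 -> acc=69 shift=7
  byte[3]=0xC8 cont=1 payload=0x48=72: acc |= 72<<7 -> acc=9285 shift=14
  byte[4]=0x1E cont=0 payload=0x1E=30: acc |= 30<<14 -> acc=500805 shift=21 [end]
Varint 2: bytes[2:5] = C5 C8 1E -> value 500805 (3 byte(s))
  byte[5]=0xA0 cont=1 payload=0x20=32: acc |= 32<<0 -> acc=32 shift=7
  byte[6]=0xDD cont=1 payload=0x5D=93: acc |= 93<<7 -> acc=11936 shift=14
  byte[7]=0x53 cont=0 payload=0x53=83: acc |= 83<<14 -> acc=1371808 shift=21 [end]
Varint 3: bytes[5:8] = A0 DD 53 -> value 1371808 (3 byte(s))
  byte[8]=0xC6 cont=1 payload=0x46=70: acc |= 70<<0 -> acc=70 shift=7
  byte[9]=0xC6 cont=1 payload=0x46=70: acc |= 70<<7 -> acc=9030 shift=14
  byte[10]=0xEA cont=1 payload=0x6A=106: acc |= 106<<14 -> acc=1745734 shift=21
  byte[11]=0x17 cont=0 payload=0x17=23: acc |= 23<<21 -> acc=49980230 shift=28 [end]
Varint 4: bytes[8:12] = C6 C6 EA 17 -> value 49980230 (4 byte(s))
  byte[12]=0x83 cont=1 payload=0x03=3: acc |= 3<<0 -> acc=3 shift=7
  byte[13]=0xC7 cont=1 payload=0x47=71: acc |= 71<<7 -> acc=9091 shift=14
  byte[14]=0xCC cont=1 payload=0x4C=76: acc |= 76<<14 -> acc=1254275 shift=21
  byte[15]=0x18 cont=0 payload=0x18=24: acc |= 24<<21 -> acc=51585923 shift=28 [end]
Varint 5: bytes[12:16] = 83 C7 CC 18 -> value 51585923 (4 byte(s))

Answer: 2 3 3 4 4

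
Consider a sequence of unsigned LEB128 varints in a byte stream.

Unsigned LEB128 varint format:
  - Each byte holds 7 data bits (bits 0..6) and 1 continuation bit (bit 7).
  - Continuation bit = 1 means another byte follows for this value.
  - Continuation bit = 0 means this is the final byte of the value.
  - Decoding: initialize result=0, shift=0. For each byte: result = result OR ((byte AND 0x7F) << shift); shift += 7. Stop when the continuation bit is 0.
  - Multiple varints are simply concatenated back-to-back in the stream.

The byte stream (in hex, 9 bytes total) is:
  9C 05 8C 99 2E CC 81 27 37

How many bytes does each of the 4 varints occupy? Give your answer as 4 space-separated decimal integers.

  byte[0]=0x9C cont=1 payload=0x1C=28: acc |= 28<<0 -> acc=28 shift=7
  byte[1]=0x05 cont=0 payload=0x05=5: acc |= 5<<7 -> acc=668 shift=14 [end]
Varint 1: bytes[0:2] = 9C 05 -> value 668 (2 byte(s))
  byte[2]=0x8C cont=1 payload=0x0C=12: acc |= 12<<0 -> acc=12 shift=7
  byte[3]=0x99 cont=1 payload=0x19=25: acc |= 25<<7 -> acc=3212 shift=14
  byte[4]=0x2E cont=0 payload=0x2E=46: acc |= 46<<14 -> acc=756876 shift=21 [end]
Varint 2: bytes[2:5] = 8C 99 2E -> value 756876 (3 byte(s))
  byte[5]=0xCC cont=1 payload=0x4C=76: acc |= 76<<0 -> acc=76 shift=7
  byte[6]=0x81 cont=1 payload=0x01=1: acc |= 1<<7 -> acc=204 shift=14
  byte[7]=0x27 cont=0 payload=0x27=39: acc |= 39<<14 -> acc=639180 shift=21 [end]
Varint 3: bytes[5:8] = CC 81 27 -> value 639180 (3 byte(s))
  byte[8]=0x37 cont=0 payload=0x37=55: acc |= 55<<0 -> acc=55 shift=7 [end]
Varint 4: bytes[8:9] = 37 -> value 55 (1 byte(s))

Answer: 2 3 3 1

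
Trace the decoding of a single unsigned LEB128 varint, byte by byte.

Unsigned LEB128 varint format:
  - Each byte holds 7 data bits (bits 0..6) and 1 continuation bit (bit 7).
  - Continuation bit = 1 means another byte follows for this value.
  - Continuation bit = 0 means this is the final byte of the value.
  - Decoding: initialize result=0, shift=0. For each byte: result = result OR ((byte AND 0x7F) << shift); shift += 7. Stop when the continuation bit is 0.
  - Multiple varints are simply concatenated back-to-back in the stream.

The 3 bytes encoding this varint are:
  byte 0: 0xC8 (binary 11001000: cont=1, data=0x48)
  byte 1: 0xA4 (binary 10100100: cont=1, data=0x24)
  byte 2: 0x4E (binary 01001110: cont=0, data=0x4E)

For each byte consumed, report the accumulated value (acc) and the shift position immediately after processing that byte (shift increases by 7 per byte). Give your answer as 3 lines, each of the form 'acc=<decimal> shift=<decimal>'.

Answer: acc=72 shift=7
acc=4680 shift=14
acc=1282632 shift=21

Derivation:
byte 0=0xC8: payload=0x48=72, contrib = 72<<0 = 72; acc -> 72, shift -> 7
byte 1=0xA4: payload=0x24=36, contrib = 36<<7 = 4608; acc -> 4680, shift -> 14
byte 2=0x4E: payload=0x4E=78, contrib = 78<<14 = 1277952; acc -> 1282632, shift -> 21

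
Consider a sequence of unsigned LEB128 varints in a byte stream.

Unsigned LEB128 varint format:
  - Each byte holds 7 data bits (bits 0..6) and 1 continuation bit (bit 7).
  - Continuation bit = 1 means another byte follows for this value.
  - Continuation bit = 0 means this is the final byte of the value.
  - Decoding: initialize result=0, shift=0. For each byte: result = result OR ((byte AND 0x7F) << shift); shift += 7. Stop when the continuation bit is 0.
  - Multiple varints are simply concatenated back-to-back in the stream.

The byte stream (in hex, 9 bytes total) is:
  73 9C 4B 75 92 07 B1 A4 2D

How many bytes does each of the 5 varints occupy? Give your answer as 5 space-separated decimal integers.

  byte[0]=0x73 cont=0 payload=0x73=115: acc |= 115<<0 -> acc=115 shift=7 [end]
Varint 1: bytes[0:1] = 73 -> value 115 (1 byte(s))
  byte[1]=0x9C cont=1 payload=0x1C=28: acc |= 28<<0 -> acc=28 shift=7
  byte[2]=0x4B cont=0 payload=0x4B=75: acc |= 75<<7 -> acc=9628 shift=14 [end]
Varint 2: bytes[1:3] = 9C 4B -> value 9628 (2 byte(s))
  byte[3]=0x75 cont=0 payload=0x75=117: acc |= 117<<0 -> acc=117 shift=7 [end]
Varint 3: bytes[3:4] = 75 -> value 117 (1 byte(s))
  byte[4]=0x92 cont=1 payload=0x12=18: acc |= 18<<0 -> acc=18 shift=7
  byte[5]=0x07 cont=0 payload=0x07=7: acc |= 7<<7 -> acc=914 shift=14 [end]
Varint 4: bytes[4:6] = 92 07 -> value 914 (2 byte(s))
  byte[6]=0xB1 cont=1 payload=0x31=49: acc |= 49<<0 -> acc=49 shift=7
  byte[7]=0xA4 cont=1 payload=0x24=36: acc |= 36<<7 -> acc=4657 shift=14
  byte[8]=0x2D cont=0 payload=0x2D=45: acc |= 45<<14 -> acc=741937 shift=21 [end]
Varint 5: bytes[6:9] = B1 A4 2D -> value 741937 (3 byte(s))

Answer: 1 2 1 2 3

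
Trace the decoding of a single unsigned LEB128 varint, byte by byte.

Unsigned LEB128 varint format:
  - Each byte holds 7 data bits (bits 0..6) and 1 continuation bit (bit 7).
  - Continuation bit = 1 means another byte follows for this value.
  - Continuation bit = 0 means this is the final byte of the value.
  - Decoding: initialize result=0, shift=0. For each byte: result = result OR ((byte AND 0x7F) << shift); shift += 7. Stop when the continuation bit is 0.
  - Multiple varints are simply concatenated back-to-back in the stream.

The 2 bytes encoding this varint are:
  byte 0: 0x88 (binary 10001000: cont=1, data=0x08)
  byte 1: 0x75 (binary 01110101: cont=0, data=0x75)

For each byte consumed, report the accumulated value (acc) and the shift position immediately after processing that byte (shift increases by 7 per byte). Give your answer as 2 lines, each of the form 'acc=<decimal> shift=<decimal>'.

Answer: acc=8 shift=7
acc=14984 shift=14

Derivation:
byte 0=0x88: payload=0x08=8, contrib = 8<<0 = 8; acc -> 8, shift -> 7
byte 1=0x75: payload=0x75=117, contrib = 117<<7 = 14976; acc -> 14984, shift -> 14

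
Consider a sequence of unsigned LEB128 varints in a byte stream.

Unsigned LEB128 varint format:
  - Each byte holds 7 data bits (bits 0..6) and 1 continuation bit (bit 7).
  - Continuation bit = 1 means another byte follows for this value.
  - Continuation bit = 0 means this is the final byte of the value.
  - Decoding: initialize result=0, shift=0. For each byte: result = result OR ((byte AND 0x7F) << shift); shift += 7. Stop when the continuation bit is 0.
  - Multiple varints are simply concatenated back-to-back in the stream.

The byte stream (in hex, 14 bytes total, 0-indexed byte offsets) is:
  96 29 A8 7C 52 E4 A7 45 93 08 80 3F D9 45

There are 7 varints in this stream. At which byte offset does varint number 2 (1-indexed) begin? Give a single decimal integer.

  byte[0]=0x96 cont=1 payload=0x16=22: acc |= 22<<0 -> acc=22 shift=7
  byte[1]=0x29 cont=0 payload=0x29=41: acc |= 41<<7 -> acc=5270 shift=14 [end]
Varint 1: bytes[0:2] = 96 29 -> value 5270 (2 byte(s))
  byte[2]=0xA8 cont=1 payload=0x28=40: acc |= 40<<0 -> acc=40 shift=7
  byte[3]=0x7C cont=0 payload=0x7C=124: acc |= 124<<7 -> acc=15912 shift=14 [end]
Varint 2: bytes[2:4] = A8 7C -> value 15912 (2 byte(s))
  byte[4]=0x52 cont=0 payload=0x52=82: acc |= 82<<0 -> acc=82 shift=7 [end]
Varint 3: bytes[4:5] = 52 -> value 82 (1 byte(s))
  byte[5]=0xE4 cont=1 payload=0x64=100: acc |= 100<<0 -> acc=100 shift=7
  byte[6]=0xA7 cont=1 payload=0x27=39: acc |= 39<<7 -> acc=5092 shift=14
  byte[7]=0x45 cont=0 payload=0x45=69: acc |= 69<<14 -> acc=1135588 shift=21 [end]
Varint 4: bytes[5:8] = E4 A7 45 -> value 1135588 (3 byte(s))
  byte[8]=0x93 cont=1 payload=0x13=19: acc |= 19<<0 -> acc=19 shift=7
  byte[9]=0x08 cont=0 payload=0x08=8: acc |= 8<<7 -> acc=1043 shift=14 [end]
Varint 5: bytes[8:10] = 93 08 -> value 1043 (2 byte(s))
  byte[10]=0x80 cont=1 payload=0x00=0: acc |= 0<<0 -> acc=0 shift=7
  byte[11]=0x3F cont=0 payload=0x3F=63: acc |= 63<<7 -> acc=8064 shift=14 [end]
Varint 6: bytes[10:12] = 80 3F -> value 8064 (2 byte(s))
  byte[12]=0xD9 cont=1 payload=0x59=89: acc |= 89<<0 -> acc=89 shift=7
  byte[13]=0x45 cont=0 payload=0x45=69: acc |= 69<<7 -> acc=8921 shift=14 [end]
Varint 7: bytes[12:14] = D9 45 -> value 8921 (2 byte(s))

Answer: 2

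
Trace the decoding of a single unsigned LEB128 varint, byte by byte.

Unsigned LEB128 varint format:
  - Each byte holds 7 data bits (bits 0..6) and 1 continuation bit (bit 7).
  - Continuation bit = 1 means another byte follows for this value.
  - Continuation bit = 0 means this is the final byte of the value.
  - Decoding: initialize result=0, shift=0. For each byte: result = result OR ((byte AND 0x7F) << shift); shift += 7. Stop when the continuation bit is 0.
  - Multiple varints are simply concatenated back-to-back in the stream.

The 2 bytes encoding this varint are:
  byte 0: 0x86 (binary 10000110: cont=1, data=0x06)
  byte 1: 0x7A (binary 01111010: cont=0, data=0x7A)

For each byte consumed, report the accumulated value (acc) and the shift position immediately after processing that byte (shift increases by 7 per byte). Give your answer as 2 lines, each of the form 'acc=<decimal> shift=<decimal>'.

byte 0=0x86: payload=0x06=6, contrib = 6<<0 = 6; acc -> 6, shift -> 7
byte 1=0x7A: payload=0x7A=122, contrib = 122<<7 = 15616; acc -> 15622, shift -> 14

Answer: acc=6 shift=7
acc=15622 shift=14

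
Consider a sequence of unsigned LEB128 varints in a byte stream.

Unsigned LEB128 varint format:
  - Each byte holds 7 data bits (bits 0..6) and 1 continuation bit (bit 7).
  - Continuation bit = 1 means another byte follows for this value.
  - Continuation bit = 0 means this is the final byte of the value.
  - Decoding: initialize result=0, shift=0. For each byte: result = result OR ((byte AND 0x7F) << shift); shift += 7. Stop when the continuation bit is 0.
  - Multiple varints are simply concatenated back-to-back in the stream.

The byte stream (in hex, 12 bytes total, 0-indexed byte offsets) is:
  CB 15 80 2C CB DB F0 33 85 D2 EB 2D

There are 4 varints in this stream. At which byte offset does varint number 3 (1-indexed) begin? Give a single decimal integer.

Answer: 4

Derivation:
  byte[0]=0xCB cont=1 payload=0x4B=75: acc |= 75<<0 -> acc=75 shift=7
  byte[1]=0x15 cont=0 payload=0x15=21: acc |= 21<<7 -> acc=2763 shift=14 [end]
Varint 1: bytes[0:2] = CB 15 -> value 2763 (2 byte(s))
  byte[2]=0x80 cont=1 payload=0x00=0: acc |= 0<<0 -> acc=0 shift=7
  byte[3]=0x2C cont=0 payload=0x2C=44: acc |= 44<<7 -> acc=5632 shift=14 [end]
Varint 2: bytes[2:4] = 80 2C -> value 5632 (2 byte(s))
  byte[4]=0xCB cont=1 payload=0x4B=75: acc |= 75<<0 -> acc=75 shift=7
  byte[5]=0xDB cont=1 payload=0x5B=91: acc |= 91<<7 -> acc=11723 shift=14
  byte[6]=0xF0 cont=1 payload=0x70=112: acc |= 112<<14 -> acc=1846731 shift=21
  byte[7]=0x33 cont=0 payload=0x33=51: acc |= 51<<21 -> acc=108801483 shift=28 [end]
Varint 3: bytes[4:8] = CB DB F0 33 -> value 108801483 (4 byte(s))
  byte[8]=0x85 cont=1 payload=0x05=5: acc |= 5<<0 -> acc=5 shift=7
  byte[9]=0xD2 cont=1 payload=0x52=82: acc |= 82<<7 -> acc=10501 shift=14
  byte[10]=0xEB cont=1 payload=0x6B=107: acc |= 107<<14 -> acc=1763589 shift=21
  byte[11]=0x2D cont=0 payload=0x2D=45: acc |= 45<<21 -> acc=96135429 shift=28 [end]
Varint 4: bytes[8:12] = 85 D2 EB 2D -> value 96135429 (4 byte(s))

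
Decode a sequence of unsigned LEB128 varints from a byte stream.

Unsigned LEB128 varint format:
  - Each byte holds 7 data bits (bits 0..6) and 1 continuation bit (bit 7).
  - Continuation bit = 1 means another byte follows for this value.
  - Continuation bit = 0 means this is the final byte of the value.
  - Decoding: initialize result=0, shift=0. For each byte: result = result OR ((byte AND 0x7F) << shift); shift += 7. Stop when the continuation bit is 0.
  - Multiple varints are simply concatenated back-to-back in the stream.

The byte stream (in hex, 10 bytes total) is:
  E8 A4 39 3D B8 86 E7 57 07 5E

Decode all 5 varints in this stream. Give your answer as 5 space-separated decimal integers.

Answer: 938600 61 184140600 7 94

Derivation:
  byte[0]=0xE8 cont=1 payload=0x68=104: acc |= 104<<0 -> acc=104 shift=7
  byte[1]=0xA4 cont=1 payload=0x24=36: acc |= 36<<7 -> acc=4712 shift=14
  byte[2]=0x39 cont=0 payload=0x39=57: acc |= 57<<14 -> acc=938600 shift=21 [end]
Varint 1: bytes[0:3] = E8 A4 39 -> value 938600 (3 byte(s))
  byte[3]=0x3D cont=0 payload=0x3D=61: acc |= 61<<0 -> acc=61 shift=7 [end]
Varint 2: bytes[3:4] = 3D -> value 61 (1 byte(s))
  byte[4]=0xB8 cont=1 payload=0x38=56: acc |= 56<<0 -> acc=56 shift=7
  byte[5]=0x86 cont=1 payload=0x06=6: acc |= 6<<7 -> acc=824 shift=14
  byte[6]=0xE7 cont=1 payload=0x67=103: acc |= 103<<14 -> acc=1688376 shift=21
  byte[7]=0x57 cont=0 payload=0x57=87: acc |= 87<<21 -> acc=184140600 shift=28 [end]
Varint 3: bytes[4:8] = B8 86 E7 57 -> value 184140600 (4 byte(s))
  byte[8]=0x07 cont=0 payload=0x07=7: acc |= 7<<0 -> acc=7 shift=7 [end]
Varint 4: bytes[8:9] = 07 -> value 7 (1 byte(s))
  byte[9]=0x5E cont=0 payload=0x5E=94: acc |= 94<<0 -> acc=94 shift=7 [end]
Varint 5: bytes[9:10] = 5E -> value 94 (1 byte(s))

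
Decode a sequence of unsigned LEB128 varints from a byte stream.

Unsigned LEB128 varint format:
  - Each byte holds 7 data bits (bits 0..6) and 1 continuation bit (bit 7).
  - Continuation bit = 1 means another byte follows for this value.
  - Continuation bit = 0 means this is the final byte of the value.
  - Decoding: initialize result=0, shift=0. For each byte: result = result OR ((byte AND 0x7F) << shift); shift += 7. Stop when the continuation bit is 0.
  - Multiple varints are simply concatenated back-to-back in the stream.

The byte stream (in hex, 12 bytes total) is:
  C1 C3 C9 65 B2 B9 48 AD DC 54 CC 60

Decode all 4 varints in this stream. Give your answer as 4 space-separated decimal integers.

Answer: 213017025 1186994 1388077 12364

Derivation:
  byte[0]=0xC1 cont=1 payload=0x41=65: acc |= 65<<0 -> acc=65 shift=7
  byte[1]=0xC3 cont=1 payload=0x43=67: acc |= 67<<7 -> acc=8641 shift=14
  byte[2]=0xC9 cont=1 payload=0x49=73: acc |= 73<<14 -> acc=1204673 shift=21
  byte[3]=0x65 cont=0 payload=0x65=101: acc |= 101<<21 -> acc=213017025 shift=28 [end]
Varint 1: bytes[0:4] = C1 C3 C9 65 -> value 213017025 (4 byte(s))
  byte[4]=0xB2 cont=1 payload=0x32=50: acc |= 50<<0 -> acc=50 shift=7
  byte[5]=0xB9 cont=1 payload=0x39=57: acc |= 57<<7 -> acc=7346 shift=14
  byte[6]=0x48 cont=0 payload=0x48=72: acc |= 72<<14 -> acc=1186994 shift=21 [end]
Varint 2: bytes[4:7] = B2 B9 48 -> value 1186994 (3 byte(s))
  byte[7]=0xAD cont=1 payload=0x2D=45: acc |= 45<<0 -> acc=45 shift=7
  byte[8]=0xDC cont=1 payload=0x5C=92: acc |= 92<<7 -> acc=11821 shift=14
  byte[9]=0x54 cont=0 payload=0x54=84: acc |= 84<<14 -> acc=1388077 shift=21 [end]
Varint 3: bytes[7:10] = AD DC 54 -> value 1388077 (3 byte(s))
  byte[10]=0xCC cont=1 payload=0x4C=76: acc |= 76<<0 -> acc=76 shift=7
  byte[11]=0x60 cont=0 payload=0x60=96: acc |= 96<<7 -> acc=12364 shift=14 [end]
Varint 4: bytes[10:12] = CC 60 -> value 12364 (2 byte(s))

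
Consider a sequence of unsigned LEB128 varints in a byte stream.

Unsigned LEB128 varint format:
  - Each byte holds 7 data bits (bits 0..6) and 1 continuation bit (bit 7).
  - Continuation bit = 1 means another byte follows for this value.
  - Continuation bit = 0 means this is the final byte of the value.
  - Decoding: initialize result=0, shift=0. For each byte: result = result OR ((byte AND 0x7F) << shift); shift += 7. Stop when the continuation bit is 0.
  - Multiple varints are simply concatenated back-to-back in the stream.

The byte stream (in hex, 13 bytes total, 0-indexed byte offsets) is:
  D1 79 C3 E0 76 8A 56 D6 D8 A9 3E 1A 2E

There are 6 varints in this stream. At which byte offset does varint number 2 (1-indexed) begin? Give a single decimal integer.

Answer: 2

Derivation:
  byte[0]=0xD1 cont=1 payload=0x51=81: acc |= 81<<0 -> acc=81 shift=7
  byte[1]=0x79 cont=0 payload=0x79=121: acc |= 121<<7 -> acc=15569 shift=14 [end]
Varint 1: bytes[0:2] = D1 79 -> value 15569 (2 byte(s))
  byte[2]=0xC3 cont=1 payload=0x43=67: acc |= 67<<0 -> acc=67 shift=7
  byte[3]=0xE0 cont=1 payload=0x60=96: acc |= 96<<7 -> acc=12355 shift=14
  byte[4]=0x76 cont=0 payload=0x76=118: acc |= 118<<14 -> acc=1945667 shift=21 [end]
Varint 2: bytes[2:5] = C3 E0 76 -> value 1945667 (3 byte(s))
  byte[5]=0x8A cont=1 payload=0x0A=10: acc |= 10<<0 -> acc=10 shift=7
  byte[6]=0x56 cont=0 payload=0x56=86: acc |= 86<<7 -> acc=11018 shift=14 [end]
Varint 3: bytes[5:7] = 8A 56 -> value 11018 (2 byte(s))
  byte[7]=0xD6 cont=1 payload=0x56=86: acc |= 86<<0 -> acc=86 shift=7
  byte[8]=0xD8 cont=1 payload=0x58=88: acc |= 88<<7 -> acc=11350 shift=14
  byte[9]=0xA9 cont=1 payload=0x29=41: acc |= 41<<14 -> acc=683094 shift=21
  byte[10]=0x3E cont=0 payload=0x3E=62: acc |= 62<<21 -> acc=130706518 shift=28 [end]
Varint 4: bytes[7:11] = D6 D8 A9 3E -> value 130706518 (4 byte(s))
  byte[11]=0x1A cont=0 payload=0x1A=26: acc |= 26<<0 -> acc=26 shift=7 [end]
Varint 5: bytes[11:12] = 1A -> value 26 (1 byte(s))
  byte[12]=0x2E cont=0 payload=0x2E=46: acc |= 46<<0 -> acc=46 shift=7 [end]
Varint 6: bytes[12:13] = 2E -> value 46 (1 byte(s))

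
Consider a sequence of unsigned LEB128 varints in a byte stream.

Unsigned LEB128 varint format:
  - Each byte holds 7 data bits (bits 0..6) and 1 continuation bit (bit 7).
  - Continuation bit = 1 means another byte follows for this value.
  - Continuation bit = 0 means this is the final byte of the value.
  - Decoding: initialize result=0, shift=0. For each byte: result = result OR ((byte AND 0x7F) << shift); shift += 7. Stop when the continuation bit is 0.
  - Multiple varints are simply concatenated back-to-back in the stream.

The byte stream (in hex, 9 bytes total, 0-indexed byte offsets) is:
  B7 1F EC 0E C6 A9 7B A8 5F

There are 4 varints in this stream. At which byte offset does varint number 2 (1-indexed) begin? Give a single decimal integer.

Answer: 2

Derivation:
  byte[0]=0xB7 cont=1 payload=0x37=55: acc |= 55<<0 -> acc=55 shift=7
  byte[1]=0x1F cont=0 payload=0x1F=31: acc |= 31<<7 -> acc=4023 shift=14 [end]
Varint 1: bytes[0:2] = B7 1F -> value 4023 (2 byte(s))
  byte[2]=0xEC cont=1 payload=0x6C=108: acc |= 108<<0 -> acc=108 shift=7
  byte[3]=0x0E cont=0 payload=0x0E=14: acc |= 14<<7 -> acc=1900 shift=14 [end]
Varint 2: bytes[2:4] = EC 0E -> value 1900 (2 byte(s))
  byte[4]=0xC6 cont=1 payload=0x46=70: acc |= 70<<0 -> acc=70 shift=7
  byte[5]=0xA9 cont=1 payload=0x29=41: acc |= 41<<7 -> acc=5318 shift=14
  byte[6]=0x7B cont=0 payload=0x7B=123: acc |= 123<<14 -> acc=2020550 shift=21 [end]
Varint 3: bytes[4:7] = C6 A9 7B -> value 2020550 (3 byte(s))
  byte[7]=0xA8 cont=1 payload=0x28=40: acc |= 40<<0 -> acc=40 shift=7
  byte[8]=0x5F cont=0 payload=0x5F=95: acc |= 95<<7 -> acc=12200 shift=14 [end]
Varint 4: bytes[7:9] = A8 5F -> value 12200 (2 byte(s))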